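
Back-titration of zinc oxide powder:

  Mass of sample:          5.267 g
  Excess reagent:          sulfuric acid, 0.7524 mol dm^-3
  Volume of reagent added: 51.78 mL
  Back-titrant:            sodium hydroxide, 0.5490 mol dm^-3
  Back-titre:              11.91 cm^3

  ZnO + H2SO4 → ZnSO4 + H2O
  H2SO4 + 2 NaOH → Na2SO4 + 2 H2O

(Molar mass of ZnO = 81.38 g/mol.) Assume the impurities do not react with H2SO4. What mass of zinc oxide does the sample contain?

2.904 g

n(H2SO4) added = 0.05178 × 0.7524 = 0.03896 mol
n(NaOH) used in back-titration = 0.01191 × 0.5490 = 6.539 × 10^-3 mol
From the 1:2 ratio, n(H2SO4) left over = 1/2 × 6.539 × 10^-3 = 3.269 × 10^-3 mol
n(H2SO4) consumed by analyte = 0.03896 − 3.269 × 10^-3 = 0.03569 mol
n(ZnO) = 0.03569 mol (1:1 ratio)
mass of ZnO = 0.03569 × 81.38 = 2.904 g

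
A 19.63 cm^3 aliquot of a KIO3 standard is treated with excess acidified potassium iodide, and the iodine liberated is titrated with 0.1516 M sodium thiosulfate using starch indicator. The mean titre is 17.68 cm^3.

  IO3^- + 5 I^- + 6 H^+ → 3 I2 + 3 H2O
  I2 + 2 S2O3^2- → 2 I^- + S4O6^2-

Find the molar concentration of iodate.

n(S2O3^2-) = 0.01768 × 0.1516 = 2.680 × 10^-3 mol
n(I2) = n(S2O3^2-)/2 = 1.340 × 10^-3 mol
From the 1:3 ratio, n(IO3^-) in the aliquot = 1/3 × 1.340 × 10^-3 = 4.467 × 10^-4 mol
[IO3^-] = 4.467 × 10^-4 / 0.01963 = 0.02276 mol/L

0.02276 M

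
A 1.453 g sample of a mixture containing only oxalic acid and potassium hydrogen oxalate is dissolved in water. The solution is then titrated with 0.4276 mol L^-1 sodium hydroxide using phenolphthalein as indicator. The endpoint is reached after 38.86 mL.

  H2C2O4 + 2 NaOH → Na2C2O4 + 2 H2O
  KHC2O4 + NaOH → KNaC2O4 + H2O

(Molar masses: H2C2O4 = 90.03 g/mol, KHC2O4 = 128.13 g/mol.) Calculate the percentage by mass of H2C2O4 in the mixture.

25.20 %

n(NaOH) = 0.03886 × 0.4276 = 0.01662 mol
Let x = n(H2C2O4), y = n(KHC2O4).
Titrant: 2x + 1y = 0.01662;  mass: 90.03x + 128.13y = 1.453
Solving, x = 4.067 × 10^-3 mol, y = 8.482 × 10^-3 mol
mass of H2C2O4 = 4.067 × 10^-3 × 90.03 = 0.3662 g
% H2C2O4 = 0.3662 / 1.453 × 100 = 25.20 %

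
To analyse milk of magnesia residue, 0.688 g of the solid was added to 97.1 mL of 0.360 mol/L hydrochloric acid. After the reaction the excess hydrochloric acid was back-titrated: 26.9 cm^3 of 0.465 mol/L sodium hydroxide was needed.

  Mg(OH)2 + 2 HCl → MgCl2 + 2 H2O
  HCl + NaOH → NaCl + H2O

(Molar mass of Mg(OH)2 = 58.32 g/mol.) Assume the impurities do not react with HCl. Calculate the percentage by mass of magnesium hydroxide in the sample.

n(HCl) added = 0.0971 × 0.360 = 0.0350 mol
n(NaOH) used in back-titration = 0.0269 × 0.465 = 0.0125 mol
n(HCl) left over = 0.0125 mol (1:1 ratio)
n(HCl) consumed by analyte = 0.0350 − 0.0125 = 0.0224 mol
From the 1:2 ratio, n(Mg(OH)2) = 1/2 × 0.0224 = 0.0112 mol
mass of Mg(OH)2 = 0.0112 × 58.32 = 0.655 g
% Mg(OH)2 = 0.655 / 0.688 × 100 = 95.1 %

95.1 %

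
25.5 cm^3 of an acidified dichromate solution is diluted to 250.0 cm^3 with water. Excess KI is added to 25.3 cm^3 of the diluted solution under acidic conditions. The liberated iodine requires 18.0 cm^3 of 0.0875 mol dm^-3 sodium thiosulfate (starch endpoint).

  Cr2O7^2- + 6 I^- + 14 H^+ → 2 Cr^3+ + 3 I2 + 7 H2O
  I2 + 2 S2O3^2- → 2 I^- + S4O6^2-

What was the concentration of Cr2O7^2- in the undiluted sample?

n(S2O3^2-) = 0.0180 × 0.0875 = 1.57 × 10^-3 mol
n(I2) = n(S2O3^2-)/2 = 7.88 × 10^-4 mol
From the 1:3 ratio, n(Cr2O7^2-) in the aliquot = 1/3 × 7.88 × 10^-4 = 2.62 × 10^-4 mol
[Cr2O7^2-]_dilute = 2.62 × 10^-4 / 0.0253 = 0.0104 mol/L
[Cr2O7^2-]_original = 0.0104 × 250.0/25.5 = 0.102 mol/L

0.102 mol/L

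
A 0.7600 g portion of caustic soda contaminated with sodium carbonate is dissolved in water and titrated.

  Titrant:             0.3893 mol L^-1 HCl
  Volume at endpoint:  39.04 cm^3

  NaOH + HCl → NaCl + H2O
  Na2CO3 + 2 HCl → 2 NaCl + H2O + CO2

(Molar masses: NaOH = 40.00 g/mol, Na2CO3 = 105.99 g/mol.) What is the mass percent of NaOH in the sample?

n(HCl) = 0.03904 × 0.3893 = 0.01520 mol
Let x = n(NaOH), y = n(Na2CO3).
Titrant: 1x + 2y = 0.01520;  mass: 40.00x + 105.99y = 0.7600
Solving, x = 3.496 × 10^-3 mol, y = 5.851 × 10^-3 mol
mass of NaOH = 3.496 × 10^-3 × 40.00 = 0.1398 g
% NaOH = 0.1398 / 0.7600 × 100 = 18.40 %

18.40 %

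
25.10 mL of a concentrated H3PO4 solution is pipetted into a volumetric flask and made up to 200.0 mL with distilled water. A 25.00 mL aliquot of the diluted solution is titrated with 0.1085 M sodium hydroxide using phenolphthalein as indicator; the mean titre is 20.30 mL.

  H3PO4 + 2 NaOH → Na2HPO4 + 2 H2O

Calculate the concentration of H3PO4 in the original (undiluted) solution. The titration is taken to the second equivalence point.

0.3510 M

n(NaOH) = 0.02030 × 0.1085 = 2.203 × 10^-3 mol
From the 1:2 ratio, n(H3PO4) in the aliquot = 1/2 × 2.203 × 10^-3 = 1.101 × 10^-3 mol
[H3PO4]_dilute = 1.101 × 10^-3 / 0.02500 = 0.04405 mol/L
Dilution factor = 200.0 / 25.10 = 7.968
[H3PO4]_stock = 0.04405 × 7.968 = 0.3510 mol/L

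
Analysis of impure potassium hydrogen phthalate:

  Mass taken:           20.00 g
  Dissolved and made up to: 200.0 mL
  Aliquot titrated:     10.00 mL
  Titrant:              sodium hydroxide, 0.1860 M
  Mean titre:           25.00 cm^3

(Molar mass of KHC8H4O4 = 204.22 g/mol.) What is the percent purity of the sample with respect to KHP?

94.96 %

KHC8H4O4 + NaOH → KNaC8H4O4 + H2O
n(NaOH) per titration = 0.02500 × 0.1860 = 4.650 × 10^-3 mol
n(KHC8H4O4) in each aliquot = 4.650 × 10^-3 mol (1:1 ratio)
n(KHC8H4O4) in the whole flask = 4.650 × 10^-3 × 200.0/10.00 = 0.09300 mol
mass of KHC8H4O4 = 0.09300 × 204.22 = 18.99 g
% KHC8H4O4 = 18.99 / 20.00 × 100 = 94.96 %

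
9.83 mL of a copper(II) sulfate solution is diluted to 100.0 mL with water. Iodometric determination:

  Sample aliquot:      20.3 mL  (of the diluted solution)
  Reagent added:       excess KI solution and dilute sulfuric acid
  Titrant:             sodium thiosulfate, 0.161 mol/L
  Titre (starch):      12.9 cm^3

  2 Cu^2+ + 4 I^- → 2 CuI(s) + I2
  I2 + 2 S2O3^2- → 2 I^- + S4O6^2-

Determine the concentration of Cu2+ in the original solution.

1.04 mol/L

n(S2O3^2-) = 0.0129 × 0.161 = 2.08 × 10^-3 mol
n(I2) = n(S2O3^2-)/2 = 1.04 × 10^-3 mol
From the 2:1 ratio, n(Cu2+) in the aliquot = 2/1 × 1.04 × 10^-3 = 2.08 × 10^-3 mol
[Cu2+]_dilute = 2.08 × 10^-3 / 0.0203 = 0.102 mol/L
[Cu2+]_original = 0.102 × 100.0/9.83 = 1.04 mol/L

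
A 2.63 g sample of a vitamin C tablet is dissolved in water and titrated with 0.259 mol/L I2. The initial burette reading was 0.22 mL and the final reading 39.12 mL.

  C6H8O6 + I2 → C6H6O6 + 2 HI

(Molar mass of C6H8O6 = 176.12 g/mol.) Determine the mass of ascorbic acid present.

n(I2) = 0.0389 L × 0.259 mol/L = 0.0101 mol
n(C6H8O6) = 0.0101 mol (1:1 ratio)
mass of C6H8O6 = 0.0101 × 176.12 g/mol = 1.77 g

1.77 g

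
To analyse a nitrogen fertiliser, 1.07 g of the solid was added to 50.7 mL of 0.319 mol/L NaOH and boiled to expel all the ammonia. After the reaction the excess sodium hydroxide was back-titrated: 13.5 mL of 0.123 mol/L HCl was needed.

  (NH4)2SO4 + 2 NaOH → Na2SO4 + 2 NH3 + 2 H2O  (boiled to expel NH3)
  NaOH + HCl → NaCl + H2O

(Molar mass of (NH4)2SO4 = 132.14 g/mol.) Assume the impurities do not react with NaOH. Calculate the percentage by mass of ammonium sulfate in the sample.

89.6 %

n(NaOH) added = 0.0507 × 0.319 = 0.0162 mol
n(HCl) used in back-titration = 0.0135 × 0.123 = 1.66 × 10^-3 mol
n(NaOH) left over = 1.66 × 10^-3 mol (1:1 ratio)
n(NaOH) consumed by analyte = 0.0162 − 1.66 × 10^-3 = 0.0145 mol
From the 1:2 ratio, n((NH4)2SO4) = 1/2 × 0.0145 = 7.26 × 10^-3 mol
mass of (NH4)2SO4 = 7.26 × 10^-3 × 132.14 = 0.959 g
% (NH4)2SO4 = 0.959 / 1.07 × 100 = 89.6 %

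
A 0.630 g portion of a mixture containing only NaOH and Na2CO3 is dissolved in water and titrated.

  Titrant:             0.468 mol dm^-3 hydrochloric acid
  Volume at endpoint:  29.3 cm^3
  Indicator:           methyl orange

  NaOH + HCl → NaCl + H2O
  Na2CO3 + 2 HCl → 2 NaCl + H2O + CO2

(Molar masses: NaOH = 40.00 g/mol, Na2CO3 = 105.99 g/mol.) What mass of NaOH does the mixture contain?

0.298 g

n(HCl) = 0.0293 × 0.468 = 0.0137 mol
Let x = n(NaOH), y = n(Na2CO3).
Titrant: 1x + 2y = 0.0137;  mass: 40.00x + 105.99y = 0.630
Solving, x = 7.44 × 10^-3 mol, y = 3.14 × 10^-3 mol
mass of NaOH = 7.44 × 10^-3 × 40.00 = 0.298 g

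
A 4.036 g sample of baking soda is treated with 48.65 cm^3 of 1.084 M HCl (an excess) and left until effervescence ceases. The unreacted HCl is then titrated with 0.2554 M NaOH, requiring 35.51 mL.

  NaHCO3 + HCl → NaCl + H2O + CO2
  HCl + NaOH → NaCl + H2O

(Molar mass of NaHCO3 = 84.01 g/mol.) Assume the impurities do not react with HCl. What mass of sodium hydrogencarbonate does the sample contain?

3.668 g

n(HCl) added = 0.04865 × 1.084 = 0.05274 mol
n(NaOH) used in back-titration = 0.03551 × 0.2554 = 9.069 × 10^-3 mol
n(HCl) left over = 9.069 × 10^-3 mol (1:1 ratio)
n(HCl) consumed by analyte = 0.05274 − 9.069 × 10^-3 = 0.04367 mol
n(NaHCO3) = 0.04367 mol (1:1 ratio)
mass of NaHCO3 = 0.04367 × 84.01 = 3.668 g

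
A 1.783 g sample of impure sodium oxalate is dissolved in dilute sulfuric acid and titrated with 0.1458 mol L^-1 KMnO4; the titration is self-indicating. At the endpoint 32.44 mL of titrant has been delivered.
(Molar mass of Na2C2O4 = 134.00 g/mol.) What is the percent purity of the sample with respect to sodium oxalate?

88.87 %

2 MnO4^- + 5 C2O4^2- + 16 H^+ → 2 Mn^2+ + 10 CO2 + 8 H2O
n(KMnO4) = 0.03244 L × 0.1458 mol/L = 4.730 × 10^-3 mol
From the 5:2 ratio, n(Na2C2O4) = 5/2 × 4.730 × 10^-3 = 0.01182 mol
mass of Na2C2O4 = 0.01182 × 134.00 g/mol = 1.584 g
% Na2C2O4 = 1.584 / 1.783 × 100 = 88.87 %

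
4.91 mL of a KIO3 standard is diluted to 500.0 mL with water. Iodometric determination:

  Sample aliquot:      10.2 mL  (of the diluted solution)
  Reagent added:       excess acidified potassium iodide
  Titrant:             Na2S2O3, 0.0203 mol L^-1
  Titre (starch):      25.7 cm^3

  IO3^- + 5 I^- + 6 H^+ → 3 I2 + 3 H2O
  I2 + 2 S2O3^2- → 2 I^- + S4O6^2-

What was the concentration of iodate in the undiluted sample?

n(S2O3^2-) = 0.0257 × 0.0203 = 5.22 × 10^-4 mol
n(I2) = n(S2O3^2-)/2 = 2.61 × 10^-4 mol
From the 1:3 ratio, n(IO3^-) in the aliquot = 1/3 × 2.61 × 10^-4 = 8.70 × 10^-5 mol
[IO3^-]_dilute = 8.70 × 10^-5 / 0.0102 = 0.00852 mol/L
[IO3^-]_original = 0.00852 × 500.0/4.91 = 0.868 mol/L

0.868 mol/L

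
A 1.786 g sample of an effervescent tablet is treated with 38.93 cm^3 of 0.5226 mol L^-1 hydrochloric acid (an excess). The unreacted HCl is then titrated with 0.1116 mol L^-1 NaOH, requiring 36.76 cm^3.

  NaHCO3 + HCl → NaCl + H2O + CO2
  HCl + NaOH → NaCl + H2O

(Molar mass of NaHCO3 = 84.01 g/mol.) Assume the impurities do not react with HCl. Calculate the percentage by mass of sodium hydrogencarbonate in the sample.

76.40 %

n(HCl) added = 0.03893 × 0.5226 = 0.02034 mol
n(NaOH) used in back-titration = 0.03676 × 0.1116 = 4.102 × 10^-3 mol
n(HCl) left over = 4.102 × 10^-3 mol (1:1 ratio)
n(HCl) consumed by analyte = 0.02034 − 4.102 × 10^-3 = 0.01624 mol
n(NaHCO3) = 0.01624 mol (1:1 ratio)
mass of NaHCO3 = 0.01624 × 84.01 = 1.365 g
% NaHCO3 = 1.365 / 1.786 × 100 = 76.40 %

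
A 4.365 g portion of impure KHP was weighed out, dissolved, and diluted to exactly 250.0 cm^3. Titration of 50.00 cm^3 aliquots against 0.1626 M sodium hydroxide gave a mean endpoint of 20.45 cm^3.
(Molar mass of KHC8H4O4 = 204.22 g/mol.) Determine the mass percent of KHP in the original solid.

77.79 %

KHC8H4O4 + NaOH → KNaC8H4O4 + H2O
n(NaOH) per titration = 0.02045 × 0.1626 = 3.325 × 10^-3 mol
n(KHC8H4O4) in each aliquot = 3.325 × 10^-3 mol (1:1 ratio)
n(KHC8H4O4) in the whole flask = 3.325 × 10^-3 × 250.0/50.00 = 0.01663 mol
mass of KHC8H4O4 = 0.01663 × 204.22 = 3.395 g
% KHC8H4O4 = 3.395 / 4.365 × 100 = 77.79 %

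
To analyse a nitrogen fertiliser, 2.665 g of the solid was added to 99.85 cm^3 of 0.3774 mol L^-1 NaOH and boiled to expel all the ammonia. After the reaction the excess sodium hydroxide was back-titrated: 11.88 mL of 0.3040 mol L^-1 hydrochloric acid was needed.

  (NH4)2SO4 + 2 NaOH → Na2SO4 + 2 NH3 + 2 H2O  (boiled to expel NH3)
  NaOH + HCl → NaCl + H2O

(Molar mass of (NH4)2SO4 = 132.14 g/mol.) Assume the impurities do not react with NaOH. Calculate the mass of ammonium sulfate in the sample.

n(NaOH) added = 0.09985 × 0.3774 = 0.03768 mol
n(HCl) used in back-titration = 0.01188 × 0.3040 = 3.612 × 10^-3 mol
n(NaOH) left over = 3.612 × 10^-3 mol (1:1 ratio)
n(NaOH) consumed by analyte = 0.03768 − 3.612 × 10^-3 = 0.03407 mol
From the 1:2 ratio, n((NH4)2SO4) = 1/2 × 0.03407 = 0.01704 mol
mass of (NH4)2SO4 = 0.01704 × 132.14 = 2.251 g

2.251 g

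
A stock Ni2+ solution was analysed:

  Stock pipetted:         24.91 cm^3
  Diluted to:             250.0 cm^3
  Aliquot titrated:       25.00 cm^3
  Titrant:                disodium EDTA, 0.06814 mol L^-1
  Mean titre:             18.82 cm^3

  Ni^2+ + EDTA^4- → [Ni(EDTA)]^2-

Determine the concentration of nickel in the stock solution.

n(EDTA) = 0.01882 × 0.06814 = 1.282 × 10^-3 mol
n(Ni2+) in the aliquot = 1.282 × 10^-3 mol (1:1 ratio)
[Ni2+]_dilute = 1.282 × 10^-3 / 0.02500 = 0.05130 mol/L
Dilution factor = 250.0 / 24.91 = 10.04
[Ni2+]_stock = 0.05130 × 10.04 = 0.5148 mol/L

0.5148 mol/L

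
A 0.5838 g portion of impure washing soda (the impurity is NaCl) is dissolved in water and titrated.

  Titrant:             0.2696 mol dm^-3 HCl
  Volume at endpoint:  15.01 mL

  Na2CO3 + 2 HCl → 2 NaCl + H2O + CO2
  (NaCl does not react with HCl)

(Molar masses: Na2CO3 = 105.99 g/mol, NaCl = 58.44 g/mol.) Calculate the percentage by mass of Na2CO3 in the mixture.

36.73 %

n(HCl) = 0.01501 × 0.2696 = 4.047 × 10^-3 mol
Let x = n(Na2CO3), y = n(NaCl).
Titrant: 2x = 4.047 × 10^-3;  mass: 105.99x + 58.44y = 0.5838
Solving, x = 2.023 × 10^-3 mol, y = 6.320 × 10^-3 mol
mass of Na2CO3 = 2.023 × 10^-3 × 105.99 = 0.2145 g
% Na2CO3 = 0.2145 / 0.5838 × 100 = 36.73 %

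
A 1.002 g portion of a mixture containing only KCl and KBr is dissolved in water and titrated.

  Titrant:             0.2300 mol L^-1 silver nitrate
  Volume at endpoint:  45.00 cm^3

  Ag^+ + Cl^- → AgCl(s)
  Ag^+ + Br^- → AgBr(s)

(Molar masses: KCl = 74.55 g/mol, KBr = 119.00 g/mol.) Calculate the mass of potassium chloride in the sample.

n(AgNO3) = 0.04500 × 0.2300 = 0.01035 mol
Let x = n(KCl), y = n(KBr).
Titrant: 1x + 1y = 0.01035;  mass: 74.55x + 119.00y = 1.002
Solving, x = 5.166 × 10^-3 mol, y = 5.184 × 10^-3 mol
mass of KCl = 5.166 × 10^-3 × 74.55 = 0.3852 g

0.3852 g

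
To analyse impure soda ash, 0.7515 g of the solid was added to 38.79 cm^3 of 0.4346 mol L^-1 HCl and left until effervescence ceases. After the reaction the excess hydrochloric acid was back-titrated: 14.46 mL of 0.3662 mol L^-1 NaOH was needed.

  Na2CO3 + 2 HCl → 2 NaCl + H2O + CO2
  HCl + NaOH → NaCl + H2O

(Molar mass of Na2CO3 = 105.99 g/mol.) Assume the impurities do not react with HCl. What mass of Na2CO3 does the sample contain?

0.6128 g

n(HCl) added = 0.03879 × 0.4346 = 0.01686 mol
n(NaOH) used in back-titration = 0.01446 × 0.3662 = 5.295 × 10^-3 mol
n(HCl) left over = 5.295 × 10^-3 mol (1:1 ratio)
n(HCl) consumed by analyte = 0.01686 − 5.295 × 10^-3 = 0.01156 mol
From the 1:2 ratio, n(Na2CO3) = 1/2 × 0.01156 = 5.781 × 10^-3 mol
mass of Na2CO3 = 5.781 × 10^-3 × 105.99 = 0.6128 g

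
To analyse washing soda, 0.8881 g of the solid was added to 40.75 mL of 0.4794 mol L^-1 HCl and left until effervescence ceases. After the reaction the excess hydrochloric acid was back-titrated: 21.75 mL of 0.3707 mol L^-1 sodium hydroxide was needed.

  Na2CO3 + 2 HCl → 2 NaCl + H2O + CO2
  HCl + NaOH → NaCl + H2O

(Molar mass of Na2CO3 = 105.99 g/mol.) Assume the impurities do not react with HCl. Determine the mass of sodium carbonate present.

0.6080 g

n(HCl) added = 0.04075 × 0.4794 = 0.01954 mol
n(NaOH) used in back-titration = 0.02175 × 0.3707 = 8.063 × 10^-3 mol
n(HCl) left over = 8.063 × 10^-3 mol (1:1 ratio)
n(HCl) consumed by analyte = 0.01954 − 8.063 × 10^-3 = 0.01147 mol
From the 1:2 ratio, n(Na2CO3) = 1/2 × 0.01147 = 5.736 × 10^-3 mol
mass of Na2CO3 = 5.736 × 10^-3 × 105.99 = 0.6080 g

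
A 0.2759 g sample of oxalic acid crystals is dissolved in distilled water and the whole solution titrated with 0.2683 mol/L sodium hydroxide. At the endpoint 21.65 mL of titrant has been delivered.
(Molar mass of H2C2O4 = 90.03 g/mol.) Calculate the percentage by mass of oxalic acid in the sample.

94.77 %

H2C2O4 + 2 NaOH → Na2C2O4 + 2 H2O
n(NaOH) = 0.02165 L × 0.2683 mol/L = 5.809 × 10^-3 mol
From the 1:2 ratio, n(H2C2O4) = 1/2 × 5.809 × 10^-3 = 2.904 × 10^-3 mol
mass of H2C2O4 = 2.904 × 10^-3 × 90.03 g/mol = 0.2615 g
% H2C2O4 = 0.2615 / 0.2759 × 100 = 94.77 %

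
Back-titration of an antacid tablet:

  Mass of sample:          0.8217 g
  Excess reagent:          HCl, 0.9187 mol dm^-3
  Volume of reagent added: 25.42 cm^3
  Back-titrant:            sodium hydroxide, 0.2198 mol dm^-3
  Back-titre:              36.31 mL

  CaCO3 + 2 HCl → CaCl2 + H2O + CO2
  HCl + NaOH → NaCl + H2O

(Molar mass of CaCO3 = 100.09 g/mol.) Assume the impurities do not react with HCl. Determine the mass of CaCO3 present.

0.7693 g

n(HCl) added = 0.02542 × 0.9187 = 0.02335 mol
n(NaOH) used in back-titration = 0.03631 × 0.2198 = 7.981 × 10^-3 mol
n(HCl) left over = 7.981 × 10^-3 mol (1:1 ratio)
n(HCl) consumed by analyte = 0.02335 − 7.981 × 10^-3 = 0.01537 mol
From the 1:2 ratio, n(CaCO3) = 1/2 × 0.01537 = 7.686 × 10^-3 mol
mass of CaCO3 = 7.686 × 10^-3 × 100.09 = 0.7693 g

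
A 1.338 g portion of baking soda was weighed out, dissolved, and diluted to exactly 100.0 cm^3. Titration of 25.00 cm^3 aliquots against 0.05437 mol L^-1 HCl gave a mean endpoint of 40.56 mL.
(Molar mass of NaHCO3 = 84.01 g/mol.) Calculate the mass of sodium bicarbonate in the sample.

0.7411 g

NaHCO3 + HCl → NaCl + H2O + CO2
n(HCl) per titration = 0.04056 × 0.05437 = 2.205 × 10^-3 mol
n(NaHCO3) in each aliquot = 2.205 × 10^-3 mol (1:1 ratio)
n(NaHCO3) in the whole flask = 2.205 × 10^-3 × 100.0/25.00 = 8.821 × 10^-3 mol
mass of NaHCO3 = 8.821 × 10^-3 × 84.01 = 0.7411 g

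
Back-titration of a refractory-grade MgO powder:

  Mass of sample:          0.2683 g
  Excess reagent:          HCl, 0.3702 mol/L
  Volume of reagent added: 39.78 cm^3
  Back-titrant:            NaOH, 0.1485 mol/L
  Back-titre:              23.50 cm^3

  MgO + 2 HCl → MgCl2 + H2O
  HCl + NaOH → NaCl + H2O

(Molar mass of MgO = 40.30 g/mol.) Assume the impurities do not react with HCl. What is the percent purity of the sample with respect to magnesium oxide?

84.39 %

n(HCl) added = 0.03978 × 0.3702 = 0.01473 mol
n(NaOH) used in back-titration = 0.02350 × 0.1485 = 3.490 × 10^-3 mol
n(HCl) left over = 3.490 × 10^-3 mol (1:1 ratio)
n(HCl) consumed by analyte = 0.01473 − 3.490 × 10^-3 = 0.01124 mol
From the 1:2 ratio, n(MgO) = 1/2 × 0.01124 = 5.618 × 10^-3 mol
mass of MgO = 5.618 × 10^-3 × 40.30 = 0.2264 g
% MgO = 0.2264 / 0.2683 × 100 = 84.39 %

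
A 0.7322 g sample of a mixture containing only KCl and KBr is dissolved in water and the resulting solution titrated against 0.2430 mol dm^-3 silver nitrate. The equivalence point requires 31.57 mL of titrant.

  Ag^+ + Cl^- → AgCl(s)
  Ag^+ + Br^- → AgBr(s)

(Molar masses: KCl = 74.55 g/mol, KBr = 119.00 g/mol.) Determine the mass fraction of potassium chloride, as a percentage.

41.39 %

n(AgNO3) = 0.03157 × 0.2430 = 7.672 × 10^-3 mol
Let x = n(KCl), y = n(KBr).
Titrant: 1x + 1y = 7.672 × 10^-3;  mass: 74.55x + 119.00y = 0.7322
Solving, x = 4.065 × 10^-3 mol, y = 3.606 × 10^-3 mol
mass of KCl = 4.065 × 10^-3 × 74.55 = 0.3031 g
% KCl = 0.3031 / 0.7322 × 100 = 41.39 %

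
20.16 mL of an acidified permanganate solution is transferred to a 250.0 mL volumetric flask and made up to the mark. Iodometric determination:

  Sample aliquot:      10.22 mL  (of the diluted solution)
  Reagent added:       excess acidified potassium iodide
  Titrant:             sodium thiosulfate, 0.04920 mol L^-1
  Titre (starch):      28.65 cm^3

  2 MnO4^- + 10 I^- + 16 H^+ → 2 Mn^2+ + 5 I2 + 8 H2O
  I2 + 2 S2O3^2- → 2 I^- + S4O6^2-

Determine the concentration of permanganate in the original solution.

n(S2O3^2-) = 0.02865 × 0.04920 = 1.410 × 10^-3 mol
n(I2) = n(S2O3^2-)/2 = 7.048 × 10^-4 mol
From the 2:5 ratio, n(MnO4^-) in the aliquot = 2/5 × 7.048 × 10^-4 = 2.819 × 10^-4 mol
[MnO4^-]_dilute = 2.819 × 10^-4 / 0.01022 = 0.02758 mol/L
[MnO4^-]_original = 0.02758 × 250.0/20.16 = 0.3421 mol/L

0.3421 mol/L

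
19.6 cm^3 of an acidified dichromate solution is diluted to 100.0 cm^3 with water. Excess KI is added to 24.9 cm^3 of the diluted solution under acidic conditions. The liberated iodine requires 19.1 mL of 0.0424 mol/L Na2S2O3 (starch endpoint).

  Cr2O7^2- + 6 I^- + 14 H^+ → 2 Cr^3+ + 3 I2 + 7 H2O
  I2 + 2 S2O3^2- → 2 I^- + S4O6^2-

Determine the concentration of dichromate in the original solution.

n(S2O3^2-) = 0.0191 × 0.0424 = 8.10 × 10^-4 mol
n(I2) = n(S2O3^2-)/2 = 4.05 × 10^-4 mol
From the 1:3 ratio, n(Cr2O7^2-) in the aliquot = 1/3 × 4.05 × 10^-4 = 1.35 × 10^-4 mol
[Cr2O7^2-]_dilute = 1.35 × 10^-4 / 0.0249 = 0.00542 mol/L
[Cr2O7^2-]_original = 0.00542 × 100.0/19.6 = 0.0277 mol/L

0.0277 mol/L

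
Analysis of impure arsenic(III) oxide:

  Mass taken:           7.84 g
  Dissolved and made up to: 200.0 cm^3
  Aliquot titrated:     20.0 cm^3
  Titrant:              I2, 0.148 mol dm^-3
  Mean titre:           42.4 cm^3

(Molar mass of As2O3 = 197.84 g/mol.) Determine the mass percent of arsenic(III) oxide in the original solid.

As2O3 + 2 I2 + 2 H2O → As2O5 + 4 HI
n(I2) per titration = 0.0424 × 0.148 = 6.28 × 10^-3 mol
From the 1:2 ratio, n(As2O3) in each aliquot = 1/2 × 6.28 × 10^-3 = 3.14 × 10^-3 mol
n(As2O3) in the whole flask = 3.14 × 10^-3 × 200.0/20.0 = 0.0314 mol
mass of As2O3 = 0.0314 × 197.84 = 6.21 g
% As2O3 = 6.21 / 7.84 × 100 = 79.2 %

79.2 %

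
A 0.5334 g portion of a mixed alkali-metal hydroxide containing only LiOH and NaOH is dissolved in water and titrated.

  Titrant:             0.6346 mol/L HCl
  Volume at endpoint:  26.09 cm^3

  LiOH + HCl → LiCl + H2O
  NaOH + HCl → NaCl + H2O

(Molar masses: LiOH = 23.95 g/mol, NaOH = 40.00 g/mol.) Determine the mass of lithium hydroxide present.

n(HCl) = 0.02609 × 0.6346 = 0.01656 mol
Let x = n(LiOH), y = n(NaOH).
Titrant: 1x + 1y = 0.01656;  mass: 23.95x + 40.00y = 0.5334
Solving, x = 8.029 × 10^-3 mol, y = 8.528 × 10^-3 mol
mass of LiOH = 8.029 × 10^-3 × 23.95 = 0.1923 g

0.1923 g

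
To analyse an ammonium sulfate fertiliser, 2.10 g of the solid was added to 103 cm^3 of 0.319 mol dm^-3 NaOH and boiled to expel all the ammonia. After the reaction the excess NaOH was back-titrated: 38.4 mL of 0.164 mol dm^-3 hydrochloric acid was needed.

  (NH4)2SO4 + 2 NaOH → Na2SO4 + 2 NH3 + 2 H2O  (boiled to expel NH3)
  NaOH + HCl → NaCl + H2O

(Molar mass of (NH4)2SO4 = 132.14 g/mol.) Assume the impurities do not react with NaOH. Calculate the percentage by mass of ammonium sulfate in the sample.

n(NaOH) added = 0.103 × 0.319 = 0.0329 mol
n(HCl) used in back-titration = 0.0384 × 0.164 = 6.30 × 10^-3 mol
n(NaOH) left over = 6.30 × 10^-3 mol (1:1 ratio)
n(NaOH) consumed by analyte = 0.0329 − 6.30 × 10^-3 = 0.0266 mol
From the 1:2 ratio, n((NH4)2SO4) = 1/2 × 0.0266 = 0.0133 mol
mass of (NH4)2SO4 = 0.0133 × 132.14 = 1.75 g
% (NH4)2SO4 = 1.75 / 2.10 × 100 = 83.6 %

83.6 %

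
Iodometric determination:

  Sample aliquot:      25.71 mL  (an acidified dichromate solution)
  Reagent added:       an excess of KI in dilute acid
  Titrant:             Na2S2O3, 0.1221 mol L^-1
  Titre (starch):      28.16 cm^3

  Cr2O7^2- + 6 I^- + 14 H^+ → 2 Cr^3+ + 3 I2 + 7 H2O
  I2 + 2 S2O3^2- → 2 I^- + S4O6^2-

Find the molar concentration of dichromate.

0.02229 mol/L

n(S2O3^2-) = 0.02816 × 0.1221 = 3.438 × 10^-3 mol
n(I2) = n(S2O3^2-)/2 = 1.719 × 10^-3 mol
From the 1:3 ratio, n(Cr2O7^2-) in the aliquot = 1/3 × 1.719 × 10^-3 = 5.731 × 10^-4 mol
[Cr2O7^2-] = 5.731 × 10^-4 / 0.02571 = 0.02229 mol/L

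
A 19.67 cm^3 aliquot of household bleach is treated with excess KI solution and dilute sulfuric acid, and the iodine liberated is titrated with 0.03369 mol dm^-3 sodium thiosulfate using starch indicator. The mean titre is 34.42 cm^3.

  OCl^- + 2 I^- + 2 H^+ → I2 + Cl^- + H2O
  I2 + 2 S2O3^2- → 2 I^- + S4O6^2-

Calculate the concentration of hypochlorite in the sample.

n(S2O3^2-) = 0.03442 × 0.03369 = 1.160 × 10^-3 mol
n(I2) = n(S2O3^2-)/2 = 5.798 × 10^-4 mol
n(OCl^-) in the aliquot = 5.798 × 10^-4 mol (1:1 ratio)
[OCl^-] = 5.798 × 10^-4 / 0.01967 = 0.02948 mol/L

0.02948 mol/L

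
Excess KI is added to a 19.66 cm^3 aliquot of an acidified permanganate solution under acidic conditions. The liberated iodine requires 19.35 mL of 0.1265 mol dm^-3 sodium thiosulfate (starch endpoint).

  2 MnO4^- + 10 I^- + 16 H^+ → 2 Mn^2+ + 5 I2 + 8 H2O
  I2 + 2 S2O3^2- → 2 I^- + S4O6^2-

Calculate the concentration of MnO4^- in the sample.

0.02490 mol/L

n(S2O3^2-) = 0.01935 × 0.1265 = 2.448 × 10^-3 mol
n(I2) = n(S2O3^2-)/2 = 1.224 × 10^-3 mol
From the 2:5 ratio, n(MnO4^-) in the aliquot = 2/5 × 1.224 × 10^-3 = 4.896 × 10^-4 mol
[MnO4^-] = 4.896 × 10^-4 / 0.01966 = 0.02490 mol/L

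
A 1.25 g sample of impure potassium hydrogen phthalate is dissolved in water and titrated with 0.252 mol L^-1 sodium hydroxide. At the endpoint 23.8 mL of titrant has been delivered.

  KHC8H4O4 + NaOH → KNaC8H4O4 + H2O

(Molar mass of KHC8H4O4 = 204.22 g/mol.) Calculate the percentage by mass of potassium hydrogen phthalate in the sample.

n(NaOH) = 0.0238 L × 0.252 mol/L = 6.00 × 10^-3 mol
n(KHC8H4O4) = 6.00 × 10^-3 mol (1:1 ratio)
mass of KHC8H4O4 = 6.00 × 10^-3 × 204.22 g/mol = 1.22 g
% KHC8H4O4 = 1.22 / 1.25 × 100 = 98.0 %

98.0 %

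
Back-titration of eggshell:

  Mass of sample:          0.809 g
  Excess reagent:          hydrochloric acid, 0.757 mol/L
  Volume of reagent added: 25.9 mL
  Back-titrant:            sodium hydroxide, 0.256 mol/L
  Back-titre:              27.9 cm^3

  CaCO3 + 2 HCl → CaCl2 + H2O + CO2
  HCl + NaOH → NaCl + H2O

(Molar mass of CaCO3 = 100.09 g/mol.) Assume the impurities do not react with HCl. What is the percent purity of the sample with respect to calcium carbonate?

n(HCl) added = 0.0259 × 0.757 = 0.0196 mol
n(NaOH) used in back-titration = 0.0279 × 0.256 = 7.14 × 10^-3 mol
n(HCl) left over = 7.14 × 10^-3 mol (1:1 ratio)
n(HCl) consumed by analyte = 0.0196 − 7.14 × 10^-3 = 0.0125 mol
From the 1:2 ratio, n(CaCO3) = 1/2 × 0.0125 = 6.23 × 10^-3 mol
mass of CaCO3 = 6.23 × 10^-3 × 100.09 = 0.624 g
% CaCO3 = 0.624 / 0.809 × 100 = 77.1 %

77.1 %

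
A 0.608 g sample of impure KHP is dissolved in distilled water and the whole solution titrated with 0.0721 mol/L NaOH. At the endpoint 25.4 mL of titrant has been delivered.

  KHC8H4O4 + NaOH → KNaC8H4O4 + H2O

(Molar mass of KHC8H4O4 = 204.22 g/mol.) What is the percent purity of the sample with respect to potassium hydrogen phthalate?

n(NaOH) = 0.0254 L × 0.0721 mol/L = 1.83 × 10^-3 mol
n(KHC8H4O4) = 1.83 × 10^-3 mol (1:1 ratio)
mass of KHC8H4O4 = 1.83 × 10^-3 × 204.22 g/mol = 0.374 g
% KHC8H4O4 = 0.374 / 0.608 × 100 = 61.5 %

61.5 %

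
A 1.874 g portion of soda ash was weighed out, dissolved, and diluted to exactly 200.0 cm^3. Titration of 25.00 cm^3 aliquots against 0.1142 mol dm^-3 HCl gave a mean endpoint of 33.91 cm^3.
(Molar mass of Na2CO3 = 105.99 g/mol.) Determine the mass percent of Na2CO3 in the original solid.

Na2CO3 + 2 HCl → 2 NaCl + H2O + CO2
n(HCl) per titration = 0.03391 × 0.1142 = 3.873 × 10^-3 mol
From the 1:2 ratio, n(Na2CO3) in each aliquot = 1/2 × 3.873 × 10^-3 = 1.936 × 10^-3 mol
n(Na2CO3) in the whole flask = 1.936 × 10^-3 × 200.0/25.00 = 0.01549 mol
mass of Na2CO3 = 0.01549 × 105.99 = 1.642 g
% Na2CO3 = 1.642 / 1.874 × 100 = 87.61 %

87.61 %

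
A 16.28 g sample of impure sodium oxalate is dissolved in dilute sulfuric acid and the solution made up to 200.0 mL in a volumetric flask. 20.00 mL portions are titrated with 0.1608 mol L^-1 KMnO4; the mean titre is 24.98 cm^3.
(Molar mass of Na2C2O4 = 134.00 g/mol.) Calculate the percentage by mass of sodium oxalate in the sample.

2 MnO4^- + 5 C2O4^2- + 16 H^+ → 2 Mn^2+ + 10 CO2 + 8 H2O
n(KMnO4) per titration = 0.02498 × 0.1608 = 4.017 × 10^-3 mol
From the 5:2 ratio, n(Na2C2O4) in each aliquot = 5/2 × 4.017 × 10^-3 = 0.01004 mol
n(Na2C2O4) in the whole flask = 0.01004 × 200.0/20.00 = 0.1004 mol
mass of Na2C2O4 = 0.1004 × 134.00 = 13.46 g
% Na2C2O4 = 13.46 / 16.28 × 100 = 82.65 %

82.65 %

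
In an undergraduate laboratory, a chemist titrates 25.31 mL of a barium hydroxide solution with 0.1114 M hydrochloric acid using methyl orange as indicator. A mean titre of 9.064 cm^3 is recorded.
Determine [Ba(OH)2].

0.01995 M

Ba(OH)2 + 2 HCl → BaCl2 + 2 H2O
n(HCl) = 0.009064 L × 0.1114 mol/L = 1.010 × 10^-3 mol
From the 1:2 mole ratio, n(Ba(OH)2) = 1/2 × 1.010 × 10^-3 = 5.049 × 10^-4 mol
[Ba(OH)2] = 5.049 × 10^-4 mol / 0.02531 L = 0.01995 mol/L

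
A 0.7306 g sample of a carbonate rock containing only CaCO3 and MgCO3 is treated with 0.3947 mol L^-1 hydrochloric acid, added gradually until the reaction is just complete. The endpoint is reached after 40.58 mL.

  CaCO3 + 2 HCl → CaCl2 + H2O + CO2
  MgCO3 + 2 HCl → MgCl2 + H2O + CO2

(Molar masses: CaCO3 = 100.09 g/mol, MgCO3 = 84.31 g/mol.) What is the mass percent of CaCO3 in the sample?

48.10 %

n(HCl) = 0.04058 × 0.3947 = 0.01602 mol
Let x = n(CaCO3), y = n(MgCO3).
Titrant: 2x + 2y = 0.01602;  mass: 100.09x + 84.31y = 0.7306
Solving, x = 3.511 × 10^-3 mol, y = 4.497 × 10^-3 mol
mass of CaCO3 = 3.511 × 10^-3 × 100.09 = 0.3514 g
% CaCO3 = 0.3514 / 0.7306 × 100 = 48.10 %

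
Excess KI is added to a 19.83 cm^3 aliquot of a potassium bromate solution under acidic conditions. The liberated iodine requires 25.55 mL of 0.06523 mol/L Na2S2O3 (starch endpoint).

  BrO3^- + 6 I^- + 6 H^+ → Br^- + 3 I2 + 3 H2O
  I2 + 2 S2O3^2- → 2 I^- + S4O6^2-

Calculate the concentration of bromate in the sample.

0.01401 mol/L

n(S2O3^2-) = 0.02555 × 0.06523 = 1.667 × 10^-3 mol
n(I2) = n(S2O3^2-)/2 = 8.333 × 10^-4 mol
From the 1:3 ratio, n(BrO3^-) in the aliquot = 1/3 × 8.333 × 10^-4 = 2.778 × 10^-4 mol
[BrO3^-] = 2.778 × 10^-4 / 0.01983 = 0.01401 mol/L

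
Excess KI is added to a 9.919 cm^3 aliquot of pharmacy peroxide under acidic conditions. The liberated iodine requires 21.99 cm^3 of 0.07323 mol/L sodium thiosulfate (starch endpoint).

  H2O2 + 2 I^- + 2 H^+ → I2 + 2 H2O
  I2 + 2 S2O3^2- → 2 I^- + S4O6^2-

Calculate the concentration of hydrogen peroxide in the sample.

0.08117 mol/L

n(S2O3^2-) = 0.02199 × 0.07323 = 1.610 × 10^-3 mol
n(I2) = n(S2O3^2-)/2 = 8.052 × 10^-4 mol
n(H2O2) in the aliquot = 8.052 × 10^-4 mol (1:1 ratio)
[H2O2] = 8.052 × 10^-4 / 0.009919 = 0.08117 mol/L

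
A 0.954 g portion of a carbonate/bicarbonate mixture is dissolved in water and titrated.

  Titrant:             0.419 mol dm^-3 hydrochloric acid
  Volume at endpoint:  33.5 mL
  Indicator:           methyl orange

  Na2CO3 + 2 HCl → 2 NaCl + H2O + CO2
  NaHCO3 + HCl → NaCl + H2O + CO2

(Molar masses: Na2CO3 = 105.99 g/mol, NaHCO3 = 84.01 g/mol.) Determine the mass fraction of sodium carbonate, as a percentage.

40.3 %

n(HCl) = 0.0335 × 0.419 = 0.0140 mol
Let x = n(Na2CO3), y = n(NaHCO3).
Titrant: 2x + 1y = 0.0140;  mass: 105.99x + 84.01y = 0.954
Solving, x = 3.63 × 10^-3 mol, y = 6.78 × 10^-3 mol
mass of Na2CO3 = 3.63 × 10^-3 × 105.99 = 0.385 g
% Na2CO3 = 0.385 / 0.954 × 100 = 40.3 %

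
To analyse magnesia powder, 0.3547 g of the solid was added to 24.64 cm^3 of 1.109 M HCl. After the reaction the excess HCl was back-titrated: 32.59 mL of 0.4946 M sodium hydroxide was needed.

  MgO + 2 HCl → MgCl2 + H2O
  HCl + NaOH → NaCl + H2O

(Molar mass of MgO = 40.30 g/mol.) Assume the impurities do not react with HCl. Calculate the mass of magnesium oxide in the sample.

n(HCl) added = 0.02464 × 1.109 = 0.02733 mol
n(NaOH) used in back-titration = 0.03259 × 0.4946 = 0.01612 mol
n(HCl) left over = 0.01612 mol (1:1 ratio)
n(HCl) consumed by analyte = 0.02733 − 0.01612 = 0.01121 mol
From the 1:2 ratio, n(MgO) = 1/2 × 0.01121 = 5.603 × 10^-3 mol
mass of MgO = 5.603 × 10^-3 × 40.30 = 0.2258 g

0.2258 g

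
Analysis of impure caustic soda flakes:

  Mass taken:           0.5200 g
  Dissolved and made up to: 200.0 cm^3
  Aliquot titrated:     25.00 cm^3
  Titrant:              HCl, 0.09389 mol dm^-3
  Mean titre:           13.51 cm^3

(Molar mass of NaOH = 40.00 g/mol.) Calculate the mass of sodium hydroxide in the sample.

NaOH + HCl → NaCl + H2O
n(HCl) per titration = 0.01351 × 0.09389 = 1.268 × 10^-3 mol
n(NaOH) in each aliquot = 1.268 × 10^-3 mol (1:1 ratio)
n(NaOH) in the whole flask = 1.268 × 10^-3 × 200.0/25.00 = 0.01015 mol
mass of NaOH = 0.01015 × 40.00 = 0.4059 g

0.4059 g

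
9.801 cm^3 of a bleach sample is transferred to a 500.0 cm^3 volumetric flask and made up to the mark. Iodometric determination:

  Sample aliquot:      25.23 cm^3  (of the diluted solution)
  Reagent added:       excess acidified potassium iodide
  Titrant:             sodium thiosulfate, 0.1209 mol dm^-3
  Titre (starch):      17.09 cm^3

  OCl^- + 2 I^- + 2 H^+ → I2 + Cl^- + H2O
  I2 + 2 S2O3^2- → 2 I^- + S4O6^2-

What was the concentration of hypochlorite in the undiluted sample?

2.089 mol/L

n(S2O3^2-) = 0.01709 × 0.1209 = 2.066 × 10^-3 mol
n(I2) = n(S2O3^2-)/2 = 1.033 × 10^-3 mol
n(OCl^-) in the aliquot = 1.033 × 10^-3 mol (1:1 ratio)
[OCl^-]_dilute = 1.033 × 10^-3 / 0.02523 = 0.04095 mol/L
[OCl^-]_original = 0.04095 × 500.0/9.801 = 2.089 mol/L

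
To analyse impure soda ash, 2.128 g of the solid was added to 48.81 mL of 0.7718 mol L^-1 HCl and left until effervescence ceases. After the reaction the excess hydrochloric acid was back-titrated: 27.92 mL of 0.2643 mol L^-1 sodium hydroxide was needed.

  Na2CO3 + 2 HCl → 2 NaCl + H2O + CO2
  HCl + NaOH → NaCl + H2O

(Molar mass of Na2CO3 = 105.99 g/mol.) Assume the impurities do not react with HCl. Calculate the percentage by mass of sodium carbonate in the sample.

75.44 %

n(HCl) added = 0.04881 × 0.7718 = 0.03767 mol
n(NaOH) used in back-titration = 0.02792 × 0.2643 = 7.379 × 10^-3 mol
n(HCl) left over = 7.379 × 10^-3 mol (1:1 ratio)
n(HCl) consumed by analyte = 0.03767 − 7.379 × 10^-3 = 0.03029 mol
From the 1:2 ratio, n(Na2CO3) = 1/2 × 0.03029 = 0.01515 mol
mass of Na2CO3 = 0.01515 × 105.99 = 1.605 g
% Na2CO3 = 1.605 / 2.128 × 100 = 75.44 %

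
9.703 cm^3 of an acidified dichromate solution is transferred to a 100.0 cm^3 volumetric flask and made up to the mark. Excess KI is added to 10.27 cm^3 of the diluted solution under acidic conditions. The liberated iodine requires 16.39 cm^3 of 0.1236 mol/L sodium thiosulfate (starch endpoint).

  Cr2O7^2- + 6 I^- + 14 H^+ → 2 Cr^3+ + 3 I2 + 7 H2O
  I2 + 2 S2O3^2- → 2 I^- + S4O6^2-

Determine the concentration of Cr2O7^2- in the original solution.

0.3388 mol/L

n(S2O3^2-) = 0.01639 × 0.1236 = 2.026 × 10^-3 mol
n(I2) = n(S2O3^2-)/2 = 1.013 × 10^-3 mol
From the 1:3 ratio, n(Cr2O7^2-) in the aliquot = 1/3 × 1.013 × 10^-3 = 3.376 × 10^-4 mol
[Cr2O7^2-]_dilute = 3.376 × 10^-4 / 0.01027 = 0.03288 mol/L
[Cr2O7^2-]_original = 0.03288 × 100.0/9.703 = 0.3388 mol/L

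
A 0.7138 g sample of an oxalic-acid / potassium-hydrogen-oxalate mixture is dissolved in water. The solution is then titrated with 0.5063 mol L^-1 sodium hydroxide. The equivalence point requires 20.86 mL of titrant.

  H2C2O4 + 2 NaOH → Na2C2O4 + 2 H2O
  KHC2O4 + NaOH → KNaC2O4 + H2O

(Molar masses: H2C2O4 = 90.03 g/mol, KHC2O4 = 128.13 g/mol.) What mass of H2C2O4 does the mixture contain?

0.3463 g

n(NaOH) = 0.02086 × 0.5063 = 0.01056 mol
Let x = n(H2C2O4), y = n(KHC2O4).
Titrant: 2x + 1y = 0.01056;  mass: 90.03x + 128.13y = 0.7138
Solving, x = 3.847 × 10^-3 mol, y = 2.868 × 10^-3 mol
mass of H2C2O4 = 3.847 × 10^-3 × 90.03 = 0.3463 g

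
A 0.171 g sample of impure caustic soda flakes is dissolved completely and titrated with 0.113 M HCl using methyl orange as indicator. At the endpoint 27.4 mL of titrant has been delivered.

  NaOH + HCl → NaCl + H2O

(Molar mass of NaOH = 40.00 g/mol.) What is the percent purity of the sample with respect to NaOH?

n(HCl) = 0.0274 L × 0.113 mol/L = 3.10 × 10^-3 mol
n(NaOH) = 3.10 × 10^-3 mol (1:1 ratio)
mass of NaOH = 3.10 × 10^-3 × 40.00 g/mol = 0.124 g
% NaOH = 0.124 / 0.171 × 100 = 72.4 %

72.4 %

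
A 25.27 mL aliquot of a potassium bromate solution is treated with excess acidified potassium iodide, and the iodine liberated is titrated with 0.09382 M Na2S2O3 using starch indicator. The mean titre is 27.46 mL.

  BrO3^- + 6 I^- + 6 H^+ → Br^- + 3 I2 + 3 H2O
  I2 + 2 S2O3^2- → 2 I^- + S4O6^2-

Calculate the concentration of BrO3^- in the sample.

0.01699 M

n(S2O3^2-) = 0.02746 × 0.09382 = 2.576 × 10^-3 mol
n(I2) = n(S2O3^2-)/2 = 1.288 × 10^-3 mol
From the 1:3 ratio, n(BrO3^-) in the aliquot = 1/3 × 1.288 × 10^-3 = 4.294 × 10^-4 mol
[BrO3^-] = 4.294 × 10^-4 / 0.02527 = 0.01699 mol/L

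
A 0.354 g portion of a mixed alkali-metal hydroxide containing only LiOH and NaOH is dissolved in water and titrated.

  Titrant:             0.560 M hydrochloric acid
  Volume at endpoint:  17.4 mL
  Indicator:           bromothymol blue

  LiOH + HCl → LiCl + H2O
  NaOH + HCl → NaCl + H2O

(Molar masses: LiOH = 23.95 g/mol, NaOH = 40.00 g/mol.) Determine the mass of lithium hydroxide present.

0.0534 g

n(HCl) = 0.0174 × 0.560 = 9.74 × 10^-3 mol
Let x = n(LiOH), y = n(NaOH).
Titrant: 1x + 1y = 9.74 × 10^-3;  mass: 23.95x + 40.00y = 0.354
Solving, x = 2.23 × 10^-3 mol, y = 7.52 × 10^-3 mol
mass of LiOH = 2.23 × 10^-3 × 23.95 = 0.0534 g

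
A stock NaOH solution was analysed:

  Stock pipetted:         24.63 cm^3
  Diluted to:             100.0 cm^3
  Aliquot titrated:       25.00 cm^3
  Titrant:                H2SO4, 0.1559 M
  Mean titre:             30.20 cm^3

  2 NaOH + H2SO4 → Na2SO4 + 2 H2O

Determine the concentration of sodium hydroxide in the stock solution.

1.529 M

n(H2SO4) = 0.03020 × 0.1559 = 4.708 × 10^-3 mol
From the 2:1 ratio, n(NaOH) in the aliquot = 2/1 × 4.708 × 10^-3 = 9.416 × 10^-3 mol
[NaOH]_dilute = 9.416 × 10^-3 / 0.02500 = 0.3767 mol/L
Dilution factor = 100.0 / 24.63 = 4.060
[NaOH]_stock = 0.3767 × 4.060 = 1.529 mol/L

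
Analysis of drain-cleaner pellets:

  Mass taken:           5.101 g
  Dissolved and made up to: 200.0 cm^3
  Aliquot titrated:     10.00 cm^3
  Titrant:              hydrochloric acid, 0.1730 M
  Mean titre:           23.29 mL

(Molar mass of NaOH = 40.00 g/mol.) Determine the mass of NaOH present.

3.223 g

NaOH + HCl → NaCl + H2O
n(HCl) per titration = 0.02329 × 0.1730 = 4.029 × 10^-3 mol
n(NaOH) in each aliquot = 4.029 × 10^-3 mol (1:1 ratio)
n(NaOH) in the whole flask = 4.029 × 10^-3 × 200.0/10.00 = 0.08058 mol
mass of NaOH = 0.08058 × 40.00 = 3.223 g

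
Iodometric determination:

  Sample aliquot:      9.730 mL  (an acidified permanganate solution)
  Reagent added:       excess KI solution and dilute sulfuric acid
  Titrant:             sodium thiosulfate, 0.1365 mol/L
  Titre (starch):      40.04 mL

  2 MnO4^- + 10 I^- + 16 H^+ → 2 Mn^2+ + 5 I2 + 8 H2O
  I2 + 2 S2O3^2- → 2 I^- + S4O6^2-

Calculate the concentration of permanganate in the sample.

0.1123 mol/L

n(S2O3^2-) = 0.04004 × 0.1365 = 5.465 × 10^-3 mol
n(I2) = n(S2O3^2-)/2 = 2.733 × 10^-3 mol
From the 2:5 ratio, n(MnO4^-) in the aliquot = 2/5 × 2.733 × 10^-3 = 1.093 × 10^-3 mol
[MnO4^-] = 1.093 × 10^-3 / 0.009730 = 0.1123 mol/L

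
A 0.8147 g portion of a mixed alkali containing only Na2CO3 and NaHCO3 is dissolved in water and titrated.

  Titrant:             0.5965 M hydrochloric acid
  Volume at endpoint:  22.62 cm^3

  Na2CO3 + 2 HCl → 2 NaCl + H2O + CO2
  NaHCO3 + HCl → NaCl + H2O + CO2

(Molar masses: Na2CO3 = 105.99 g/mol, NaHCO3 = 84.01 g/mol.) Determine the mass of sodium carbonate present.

0.5448 g

n(HCl) = 0.02262 × 0.5965 = 0.01349 mol
Let x = n(Na2CO3), y = n(NaHCO3).
Titrant: 2x + 1y = 0.01349;  mass: 105.99x + 84.01y = 0.8147
Solving, x = 5.140 × 10^-3 mol, y = 3.213 × 10^-3 mol
mass of Na2CO3 = 5.140 × 10^-3 × 105.99 = 0.5448 g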